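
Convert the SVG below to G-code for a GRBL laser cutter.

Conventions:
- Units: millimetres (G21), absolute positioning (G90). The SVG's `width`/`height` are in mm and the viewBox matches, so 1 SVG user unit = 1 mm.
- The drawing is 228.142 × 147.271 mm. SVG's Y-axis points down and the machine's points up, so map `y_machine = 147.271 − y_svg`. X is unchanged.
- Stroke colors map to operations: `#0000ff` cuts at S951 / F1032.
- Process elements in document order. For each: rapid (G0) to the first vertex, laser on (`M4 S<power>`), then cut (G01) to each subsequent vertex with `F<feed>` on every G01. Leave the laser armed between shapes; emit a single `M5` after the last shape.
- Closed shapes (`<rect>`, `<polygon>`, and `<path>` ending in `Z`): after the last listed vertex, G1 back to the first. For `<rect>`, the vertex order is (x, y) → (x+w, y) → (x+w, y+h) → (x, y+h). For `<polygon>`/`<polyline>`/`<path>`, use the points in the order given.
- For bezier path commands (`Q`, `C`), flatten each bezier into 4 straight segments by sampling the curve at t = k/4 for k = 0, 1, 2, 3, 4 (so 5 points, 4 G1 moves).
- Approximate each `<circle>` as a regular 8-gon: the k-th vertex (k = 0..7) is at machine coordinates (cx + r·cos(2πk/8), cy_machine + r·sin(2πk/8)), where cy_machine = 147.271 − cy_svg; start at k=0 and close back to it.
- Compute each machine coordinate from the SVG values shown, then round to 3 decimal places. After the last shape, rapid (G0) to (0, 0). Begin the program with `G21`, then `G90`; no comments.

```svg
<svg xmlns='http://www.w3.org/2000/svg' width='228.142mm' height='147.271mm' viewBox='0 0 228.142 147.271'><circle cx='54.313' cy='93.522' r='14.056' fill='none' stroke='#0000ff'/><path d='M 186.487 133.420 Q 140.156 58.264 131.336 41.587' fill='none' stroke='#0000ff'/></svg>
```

G21
G90
G0 X68.369 Y53.749
M4 S951
G01 X64.252 Y63.688 F1032
G01 X54.313 Y67.805 F1032
G01 X44.374 Y63.688 F1032
G01 X40.257 Y53.749 F1032
G01 X44.374 Y43.810 F1032
G01 X54.313 Y39.693 F1032
G01 X64.252 Y43.810 F1032
G01 X68.369 Y53.749 F1032
G0 X186.487 Y13.851
M4 S951
G01 X165.666 Y47.774 F1032
G01 X149.534 Y74.387 F1032
G01 X138.090 Y93.691 F1032
G01 X131.336 Y105.684 F1032
M5
G0 X0.000 Y0.000

Since the viewBox matches the mm dimensions, user units are millimetres directly. The only transform is the Y-flip y_m = 147.271 − y_svg.

Shape 1 is a circle drawn with `<circle>`. Its stroke #0000ff means cut at S951, F1032. After flipping Y the toolpath is (68.369,53.749) → (64.252,63.688) → (54.313,67.805) → (44.374,63.688) → (40.257,53.749) → (44.374,43.810) → (54.313,39.693) → (64.252,43.810) → (68.369,53.749), returning to the start.

Shape 2 is a quadratic bezier drawn with `<path>`. Its stroke #0000ff means cut at S951, F1032. After flipping Y the toolpath is (186.487,13.851) → (165.666,47.774) → (149.534,74.387) → (138.090,93.691) → (131.336,105.684).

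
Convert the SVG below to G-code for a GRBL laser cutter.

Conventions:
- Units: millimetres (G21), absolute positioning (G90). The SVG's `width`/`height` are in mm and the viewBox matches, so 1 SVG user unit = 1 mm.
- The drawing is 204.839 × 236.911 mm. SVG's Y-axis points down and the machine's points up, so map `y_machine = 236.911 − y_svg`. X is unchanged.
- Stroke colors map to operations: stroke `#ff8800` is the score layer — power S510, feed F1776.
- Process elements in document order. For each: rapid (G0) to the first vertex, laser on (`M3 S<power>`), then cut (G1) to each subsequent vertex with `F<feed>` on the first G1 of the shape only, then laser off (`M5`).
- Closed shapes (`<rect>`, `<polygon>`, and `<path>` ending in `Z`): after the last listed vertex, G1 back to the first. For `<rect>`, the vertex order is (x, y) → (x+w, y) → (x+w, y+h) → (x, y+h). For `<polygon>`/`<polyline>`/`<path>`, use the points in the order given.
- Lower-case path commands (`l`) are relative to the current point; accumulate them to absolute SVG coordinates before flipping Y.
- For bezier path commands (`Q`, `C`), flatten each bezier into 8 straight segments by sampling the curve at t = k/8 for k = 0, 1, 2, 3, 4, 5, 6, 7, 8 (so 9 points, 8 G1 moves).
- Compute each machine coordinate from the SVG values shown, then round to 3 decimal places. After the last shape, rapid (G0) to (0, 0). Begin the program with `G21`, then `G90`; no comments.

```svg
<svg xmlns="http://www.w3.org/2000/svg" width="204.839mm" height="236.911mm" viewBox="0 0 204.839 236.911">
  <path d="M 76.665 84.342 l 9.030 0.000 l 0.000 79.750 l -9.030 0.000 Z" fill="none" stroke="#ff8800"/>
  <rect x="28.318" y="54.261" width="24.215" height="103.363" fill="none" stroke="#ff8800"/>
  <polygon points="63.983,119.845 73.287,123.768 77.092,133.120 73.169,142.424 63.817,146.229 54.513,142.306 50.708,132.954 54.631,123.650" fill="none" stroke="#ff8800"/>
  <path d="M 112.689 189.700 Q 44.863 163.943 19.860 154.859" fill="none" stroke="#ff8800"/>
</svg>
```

Since the viewBox matches the mm dimensions, user units are millimetres directly. The only transform is the Y-flip y_m = 236.911 − y_svg.

Shape 1 is a rectangle drawn with `<path>`. Its stroke #ff8800 means score at S510, F1776. After flipping Y the toolpath is (76.665,152.569) → (85.695,152.569) → (85.695,72.819) → (76.665,72.819) → (76.665,152.569), returning to the start.

Shape 2 is a rectangle drawn with `<rect>`. Its stroke #ff8800 means score at S510, F1776. After flipping Y the toolpath is (28.318,182.650) → (52.533,182.650) → (52.533,79.287) → (28.318,79.287) → (28.318,182.650), returning to the start.

Shape 3 is a regular polygon drawn with `<polygon>`. Its stroke #ff8800 means score at S510, F1776. After flipping Y the toolpath is (63.983,117.066) → (73.287,113.143) → (77.092,103.791) → (73.169,94.487) → (63.817,90.682) → (54.513,94.605) → (50.708,103.957) → (54.631,113.261) → (63.983,117.066), returning to the start.

Shape 4 is a quadratic bezier drawn with `<path>`. Its stroke #ff8800 means score at S510, F1776. After flipping Y the toolpath is (112.689,47.211) → (96.402,53.390) → (81.452,59.047) → (67.841,64.184) → (55.569,68.800) → (44.634,72.894) → (35.038,76.468) → (26.780,79.520) → (19.860,82.052).

G21
G90
G0 X76.665 Y152.569
M3 S510
G1 X85.695 Y152.569 F1776
G1 X85.695 Y72.819
G1 X76.665 Y72.819
G1 X76.665 Y152.569
M5
G0 X28.318 Y182.650
M3 S510
G1 X52.533 Y182.650 F1776
G1 X52.533 Y79.287
G1 X28.318 Y79.287
G1 X28.318 Y182.650
M5
G0 X63.983 Y117.066
M3 S510
G1 X73.287 Y113.143 F1776
G1 X77.092 Y103.791
G1 X73.169 Y94.487
G1 X63.817 Y90.682
G1 X54.513 Y94.605
G1 X50.708 Y103.957
G1 X54.631 Y113.261
G1 X63.983 Y117.066
M5
G0 X112.689 Y47.211
M3 S510
G1 X96.402 Y53.390 F1776
G1 X81.452 Y59.047
G1 X67.841 Y64.184
G1 X55.569 Y68.800
G1 X44.634 Y72.894
G1 X35.038 Y76.468
G1 X26.780 Y79.520
G1 X19.860 Y82.052
M5
G0 X0.000 Y0.000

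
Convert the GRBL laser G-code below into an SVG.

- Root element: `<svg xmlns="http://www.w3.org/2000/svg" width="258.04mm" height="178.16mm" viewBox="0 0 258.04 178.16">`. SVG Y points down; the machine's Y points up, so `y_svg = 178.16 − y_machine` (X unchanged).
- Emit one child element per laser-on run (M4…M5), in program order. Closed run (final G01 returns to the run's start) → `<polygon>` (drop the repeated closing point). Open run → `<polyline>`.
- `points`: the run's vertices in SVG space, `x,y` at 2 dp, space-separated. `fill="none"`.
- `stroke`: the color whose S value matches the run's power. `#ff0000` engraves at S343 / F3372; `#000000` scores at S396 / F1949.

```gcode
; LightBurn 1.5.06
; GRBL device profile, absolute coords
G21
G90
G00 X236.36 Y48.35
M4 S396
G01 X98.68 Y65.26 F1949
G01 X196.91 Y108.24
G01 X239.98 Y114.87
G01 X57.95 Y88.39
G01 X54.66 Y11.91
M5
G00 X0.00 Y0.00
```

y_svg = 178.16 − y_m. Every run uses S396, so all elements get stroke `#000000` (score).

[1] open run; points: 236.36,129.81 98.68,112.90 196.91,69.92 239.98,63.29 57.95,89.77 54.66,166.25

<svg xmlns="http://www.w3.org/2000/svg" width="258.04mm" height="178.16mm" viewBox="0 0 258.04 178.16">
  <polyline points="236.36,129.81 98.68,112.90 196.91,69.92 239.98,63.29 57.95,89.77 54.66,166.25" fill="none" stroke="#000000"/>
</svg>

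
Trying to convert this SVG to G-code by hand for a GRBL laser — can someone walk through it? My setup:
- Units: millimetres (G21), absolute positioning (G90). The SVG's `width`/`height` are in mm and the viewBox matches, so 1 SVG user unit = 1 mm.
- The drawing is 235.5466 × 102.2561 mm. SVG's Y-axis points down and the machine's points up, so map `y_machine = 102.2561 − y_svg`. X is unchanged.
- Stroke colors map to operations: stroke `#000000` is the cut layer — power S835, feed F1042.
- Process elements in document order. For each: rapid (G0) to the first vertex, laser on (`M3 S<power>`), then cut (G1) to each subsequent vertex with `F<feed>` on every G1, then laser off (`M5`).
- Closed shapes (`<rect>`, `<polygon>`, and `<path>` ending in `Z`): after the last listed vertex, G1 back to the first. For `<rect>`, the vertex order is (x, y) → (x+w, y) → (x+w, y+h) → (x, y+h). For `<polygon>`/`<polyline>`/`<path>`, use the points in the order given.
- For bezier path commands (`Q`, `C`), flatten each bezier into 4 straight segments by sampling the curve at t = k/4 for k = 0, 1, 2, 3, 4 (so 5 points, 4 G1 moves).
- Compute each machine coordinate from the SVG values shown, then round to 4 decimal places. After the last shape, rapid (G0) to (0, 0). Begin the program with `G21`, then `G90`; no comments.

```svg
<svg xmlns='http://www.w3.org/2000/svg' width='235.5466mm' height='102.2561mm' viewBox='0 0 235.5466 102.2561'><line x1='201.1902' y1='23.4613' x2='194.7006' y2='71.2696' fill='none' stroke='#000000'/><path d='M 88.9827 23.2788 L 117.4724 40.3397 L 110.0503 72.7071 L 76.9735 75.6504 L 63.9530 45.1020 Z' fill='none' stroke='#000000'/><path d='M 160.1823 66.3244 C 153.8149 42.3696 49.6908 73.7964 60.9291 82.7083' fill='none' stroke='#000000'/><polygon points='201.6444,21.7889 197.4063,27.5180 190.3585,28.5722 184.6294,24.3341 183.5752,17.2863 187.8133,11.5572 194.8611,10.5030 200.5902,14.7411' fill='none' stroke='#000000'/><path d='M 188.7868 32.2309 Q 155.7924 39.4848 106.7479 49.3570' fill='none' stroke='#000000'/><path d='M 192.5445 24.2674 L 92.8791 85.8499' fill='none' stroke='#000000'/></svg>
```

G21
G90
G0 X201.1902 Y78.7948
M3 S835
G1 X194.7006 Y30.9865 F1042
M5
G0 X88.9827 Y78.9773
M3 S835
G1 X117.4724 Y61.9164 F1042
G1 X110.0503 Y29.5490 F1042
G1 X76.9735 Y26.6057 F1042
G1 X63.9530 Y57.1541 F1042
G1 X88.9827 Y78.9773 F1042
M5
G0 X160.1823 Y35.9317
M3 S835
G1 X140.4074 Y44.7309 F1042
G1 X103.9536 Y40.0648 F1042
G1 X70.8008 Y29.2361 F1042
G1 X60.9291 Y19.5478 F1042
M5
G0 X201.6444 Y80.4672
M3 S835
G1 X197.4063 Y74.7381 F1042
G1 X190.3585 Y73.6839 F1042
G1 X184.6294 Y77.9220 F1042
G1 X183.5752 Y84.9698 F1042
G1 X187.8133 Y90.6989 F1042
G1 X194.8611 Y91.7531 F1042
G1 X200.5902 Y87.5150 F1042
G1 X201.6444 Y80.4672 F1042
M5
G0 X188.7868 Y70.0252
M3 S835
G1 X171.2865 Y66.2346 F1042
G1 X151.7799 Y62.1167 F1042
G1 X130.2670 Y57.6716 F1042
G1 X106.7479 Y52.8991 F1042
M5
G0 X192.5445 Y77.9887
M3 S835
G1 X92.8791 Y16.4062 F1042
M5
G0 X0.0000 Y0.0000

1 u = 1 mm; y_m = 102.2561 − y.

[1] `<line>` line segment, #000000→cut S835 F1042: (201.1902,78.7948) → (194.7006,30.9865)

[2] `<path>` regular polygon, #000000→cut S835 F1042: (88.9827,78.9773) → (117.4724,61.9164) → (110.0503,29.5490) → (76.9735,26.6057) → (63.9530,57.1541) → (88.9827,78.9773) (closed)

[3] `<path>` cubic bezier, #000000→cut S835 F1042: (160.1823,35.9317) → (140.4074,44.7309) → (103.9536,40.0648) → (70.8008,29.2361) → (60.9291,19.5478)

[4] `<polygon>` regular polygon, #000000→cut S835 F1042: (201.6444,80.4672) → (197.4063,74.7381) → (190.3585,73.6839) → (184.6294,77.9220) → (183.5752,84.9698) → (187.8133,90.6989) → (194.8611,91.7531) → (200.5902,87.5150) → (201.6444,80.4672) (closed)

[5] `<path>` quadratic bezier, #000000→cut S835 F1042: (188.7868,70.0252) → (171.2865,66.2346) → (151.7799,62.1167) → (130.2670,57.6716) → (106.7479,52.8991)

[6] `<path>` line segment, #000000→cut S835 F1042: (192.5445,77.9887) → (92.8791,16.4062)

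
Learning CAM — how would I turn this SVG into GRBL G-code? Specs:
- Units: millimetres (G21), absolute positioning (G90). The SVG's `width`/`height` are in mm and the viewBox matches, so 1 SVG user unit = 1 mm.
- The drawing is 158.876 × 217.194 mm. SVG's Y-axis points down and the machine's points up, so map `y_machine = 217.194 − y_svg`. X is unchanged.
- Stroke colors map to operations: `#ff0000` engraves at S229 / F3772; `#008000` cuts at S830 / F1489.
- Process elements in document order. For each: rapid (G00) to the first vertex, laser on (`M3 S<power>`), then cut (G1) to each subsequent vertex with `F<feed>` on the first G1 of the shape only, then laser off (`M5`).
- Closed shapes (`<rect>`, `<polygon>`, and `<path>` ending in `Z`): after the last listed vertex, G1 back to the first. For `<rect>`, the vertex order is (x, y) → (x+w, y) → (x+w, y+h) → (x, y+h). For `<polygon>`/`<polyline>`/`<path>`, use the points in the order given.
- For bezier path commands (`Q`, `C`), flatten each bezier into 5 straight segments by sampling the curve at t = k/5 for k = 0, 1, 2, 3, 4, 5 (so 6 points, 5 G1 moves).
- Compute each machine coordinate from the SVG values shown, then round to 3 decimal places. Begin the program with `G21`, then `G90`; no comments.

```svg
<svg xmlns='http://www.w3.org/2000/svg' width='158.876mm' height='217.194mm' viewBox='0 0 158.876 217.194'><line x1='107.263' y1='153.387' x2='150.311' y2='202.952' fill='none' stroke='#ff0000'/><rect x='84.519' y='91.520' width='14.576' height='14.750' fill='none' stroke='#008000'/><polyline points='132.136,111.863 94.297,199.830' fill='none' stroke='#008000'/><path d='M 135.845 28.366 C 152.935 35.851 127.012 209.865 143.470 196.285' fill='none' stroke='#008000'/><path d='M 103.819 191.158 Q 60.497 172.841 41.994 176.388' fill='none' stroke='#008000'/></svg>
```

G21
G90
G00 X107.263 Y63.807
M3 S229
G1 X150.311 Y14.242 F3772
M5
G00 X84.519 Y125.674
M3 S830
G1 X99.095 Y125.674 F1489
G1 X99.095 Y110.924
G1 X84.519 Y110.924
G1 X84.519 Y125.674
M5
G00 X132.136 Y105.331
M3 S830
G1 X94.297 Y17.364 F1489
M5
G00 X135.845 Y188.828
M3 S830
G1 X141.621 Y167.187 F1489
G1 X141.172 Y122.576
G1 X138.598 Y71.994
G1 X137.998 Y32.439
G1 X143.470 Y20.909
M5
G00 X103.819 Y26.036
M3 S830
G1 X87.483 Y32.488 F1489
G1 X73.132 Y37.191
G1 X60.767 Y40.145
G1 X50.388 Y41.350
G1 X41.994 Y40.806
M5

Since the viewBox matches the mm dimensions, user units are millimetres directly. The only transform is the Y-flip y_m = 217.194 − y_svg.

Shape 1 is a line segment drawn with `<line>`. Its stroke #ff0000 means engrave at S229, F3772. After flipping Y the toolpath is (107.263,63.807) → (150.311,14.242).

Shape 2 is a rectangle drawn with `<rect>`. Its stroke #008000 means cut at S830, F1489. After flipping Y the toolpath is (84.519,125.674) → (99.095,125.674) → (99.095,110.924) → (84.519,110.924) → (84.519,125.674), returning to the start.

Shape 3 is a line segment drawn with `<polyline>`. Its stroke #008000 means cut at S830, F1489. After flipping Y the toolpath is (132.136,105.331) → (94.297,17.364).

Shape 4 is a cubic bezier drawn with `<path>`. Its stroke #008000 means cut at S830, F1489. After flipping Y the toolpath is (135.845,188.828) → (141.621,167.187) → (141.172,122.576) → (138.598,71.994) → (137.998,32.439) → (143.470,20.909).

Shape 5 is a quadratic bezier drawn with `<path>`. Its stroke #008000 means cut at S830, F1489. After flipping Y the toolpath is (103.819,26.036) → (87.483,32.488) → (73.132,37.191) → (60.767,40.145) → (50.388,41.350) → (41.994,40.806).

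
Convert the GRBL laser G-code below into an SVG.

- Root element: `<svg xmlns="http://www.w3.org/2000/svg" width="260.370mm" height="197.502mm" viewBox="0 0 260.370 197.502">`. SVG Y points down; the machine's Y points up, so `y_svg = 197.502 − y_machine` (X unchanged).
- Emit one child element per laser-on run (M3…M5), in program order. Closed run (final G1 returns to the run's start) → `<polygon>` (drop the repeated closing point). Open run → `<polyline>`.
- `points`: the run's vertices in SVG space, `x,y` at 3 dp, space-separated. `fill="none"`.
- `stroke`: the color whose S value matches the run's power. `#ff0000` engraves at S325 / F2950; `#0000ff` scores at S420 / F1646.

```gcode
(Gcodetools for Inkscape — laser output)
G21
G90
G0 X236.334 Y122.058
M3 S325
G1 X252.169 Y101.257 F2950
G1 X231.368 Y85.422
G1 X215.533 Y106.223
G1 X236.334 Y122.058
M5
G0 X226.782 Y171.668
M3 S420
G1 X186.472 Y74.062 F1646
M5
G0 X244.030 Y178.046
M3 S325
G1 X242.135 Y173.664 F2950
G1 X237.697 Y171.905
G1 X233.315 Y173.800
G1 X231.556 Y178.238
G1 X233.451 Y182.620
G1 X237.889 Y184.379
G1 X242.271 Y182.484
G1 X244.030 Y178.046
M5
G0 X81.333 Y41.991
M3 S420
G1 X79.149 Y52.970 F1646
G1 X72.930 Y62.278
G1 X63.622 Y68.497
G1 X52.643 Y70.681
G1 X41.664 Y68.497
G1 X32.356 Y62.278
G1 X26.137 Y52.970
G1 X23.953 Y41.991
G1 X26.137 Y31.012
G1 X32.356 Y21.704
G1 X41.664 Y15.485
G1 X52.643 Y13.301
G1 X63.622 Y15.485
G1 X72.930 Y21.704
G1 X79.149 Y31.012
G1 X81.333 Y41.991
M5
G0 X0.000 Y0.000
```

Machine Y-up, SVG Y-down with viewBox height 197.502, so y_svg = 197.502 − y_machine; X carries over.

Run 1: the run's S325 means `#ff0000` (engrave). The run returns to its start, so emit a `<polygon>` with points (Y-flipped): 236.334,75.444 252.169,96.245 231.368,112.080 215.533,91.279.

Run 2: power S420 maps to stroke `#0000ff` (score). The run is open, so emit a `<polyline>` with points (Y-flipped): 226.782,25.834 186.472,123.440.

Run 3: S325 ⇒ engrave layer `#ff0000`. The run returns to its start, so emit a `<polygon>` with points (Y-flipped): 244.030,19.456 242.135,23.838 237.697,25.597 233.315,23.702 231.556,19.264 233.451,14.882 237.889,13.123 242.271,15.018.

Run 4: the run's S420 means `#0000ff` (score). The run returns to its start, so emit a `<polygon>` with points (Y-flipped): 81.333,155.511 79.149,144.532 72.930,135.224 63.622,129.005 52.643,126.821 41.664,129.005 32.356,135.224 26.137,144.532 23.953,155.511 26.137,166.490 32.356,175.798 41.664,182.017 52.643,184.201 63.622,182.017 72.930,175.798 79.149,166.490.

<svg xmlns="http://www.w3.org/2000/svg" width="260.370mm" height="197.502mm" viewBox="0 0 260.370 197.502">
  <polygon points="236.334,75.444 252.169,96.245 231.368,112.080 215.533,91.279" fill="none" stroke="#ff0000"/>
  <polyline points="226.782,25.834 186.472,123.440" fill="none" stroke="#0000ff"/>
  <polygon points="244.030,19.456 242.135,23.838 237.697,25.597 233.315,23.702 231.556,19.264 233.451,14.882 237.889,13.123 242.271,15.018" fill="none" stroke="#ff0000"/>
  <polygon points="81.333,155.511 79.149,144.532 72.930,135.224 63.622,129.005 52.643,126.821 41.664,129.005 32.356,135.224 26.137,144.532 23.953,155.511 26.137,166.490 32.356,175.798 41.664,182.017 52.643,184.201 63.622,182.017 72.930,175.798 79.149,166.490" fill="none" stroke="#0000ff"/>
</svg>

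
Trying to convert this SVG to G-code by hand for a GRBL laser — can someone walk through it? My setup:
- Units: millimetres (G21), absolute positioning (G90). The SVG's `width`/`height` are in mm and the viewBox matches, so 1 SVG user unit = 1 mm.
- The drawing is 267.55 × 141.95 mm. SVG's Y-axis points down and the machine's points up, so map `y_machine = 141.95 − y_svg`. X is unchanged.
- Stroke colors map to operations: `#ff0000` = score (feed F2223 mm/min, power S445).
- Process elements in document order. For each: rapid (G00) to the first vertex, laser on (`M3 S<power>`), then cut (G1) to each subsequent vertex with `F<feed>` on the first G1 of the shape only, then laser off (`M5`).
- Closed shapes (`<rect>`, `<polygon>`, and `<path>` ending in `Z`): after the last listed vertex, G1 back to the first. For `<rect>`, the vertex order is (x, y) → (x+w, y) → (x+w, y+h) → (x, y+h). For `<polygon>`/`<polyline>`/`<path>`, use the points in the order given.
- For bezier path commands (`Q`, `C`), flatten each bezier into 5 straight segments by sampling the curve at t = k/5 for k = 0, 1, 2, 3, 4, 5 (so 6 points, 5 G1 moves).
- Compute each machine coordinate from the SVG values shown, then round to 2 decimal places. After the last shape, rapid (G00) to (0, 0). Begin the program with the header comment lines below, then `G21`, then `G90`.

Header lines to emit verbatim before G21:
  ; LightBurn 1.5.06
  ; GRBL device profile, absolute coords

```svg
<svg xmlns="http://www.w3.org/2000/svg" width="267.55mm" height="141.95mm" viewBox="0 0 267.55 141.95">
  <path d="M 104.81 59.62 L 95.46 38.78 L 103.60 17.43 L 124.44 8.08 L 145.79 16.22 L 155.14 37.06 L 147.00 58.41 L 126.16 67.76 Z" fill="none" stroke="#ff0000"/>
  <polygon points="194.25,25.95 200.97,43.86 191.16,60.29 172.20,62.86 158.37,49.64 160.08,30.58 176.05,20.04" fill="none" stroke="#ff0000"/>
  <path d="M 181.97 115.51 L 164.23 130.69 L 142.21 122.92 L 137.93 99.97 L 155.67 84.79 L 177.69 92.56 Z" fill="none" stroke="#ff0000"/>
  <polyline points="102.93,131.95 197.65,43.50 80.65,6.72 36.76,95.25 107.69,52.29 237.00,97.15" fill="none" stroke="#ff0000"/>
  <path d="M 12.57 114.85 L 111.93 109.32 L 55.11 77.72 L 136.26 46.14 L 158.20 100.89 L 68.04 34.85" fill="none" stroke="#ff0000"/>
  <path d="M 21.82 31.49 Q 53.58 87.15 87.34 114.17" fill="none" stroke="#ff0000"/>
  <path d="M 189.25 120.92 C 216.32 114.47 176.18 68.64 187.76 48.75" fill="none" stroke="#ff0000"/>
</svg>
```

; LightBurn 1.5.06
; GRBL device profile, absolute coords
G21
G90
G00 X104.81 Y82.33
M3 S445
G1 X95.46 Y103.17 F2223
G1 X103.60 Y124.52
G1 X124.44 Y133.87
G1 X145.79 Y125.73
G1 X155.14 Y104.89
G1 X147.00 Y83.54
G1 X126.16 Y74.19
G1 X104.81 Y82.33
M5
G00 X194.25 Y116.00
M3 S445
G1 X200.97 Y98.09 F2223
G1 X191.16 Y81.66
G1 X172.20 Y79.09
G1 X158.37 Y92.31
G1 X160.08 Y111.37
G1 X176.05 Y121.91
G1 X194.25 Y116.00
M5
G00 X181.97 Y26.44
M3 S445
G1 X164.23 Y11.26 F2223
G1 X142.21 Y19.03
G1 X137.93 Y41.98
G1 X155.67 Y57.16
G1 X177.69 Y49.39
G1 X181.97 Y26.44
M5
G00 X102.93 Y10.00
M3 S445
G1 X197.65 Y98.45 F2223
G1 X80.65 Y135.23
G1 X36.76 Y46.70
G1 X107.69 Y89.66
G1 X237.00 Y44.80
M5
G00 X12.57 Y27.10
M3 S445
G1 X111.93 Y32.63 F2223
G1 X55.11 Y64.23
G1 X136.26 Y95.81
G1 X158.20 Y41.06
G1 X68.04 Y107.10
M5
G00 X21.82 Y110.46
M3 S445
G1 X34.60 Y89.34 F2223
G1 X47.55 Y70.51
G1 X60.65 Y53.98
G1 X73.92 Y39.73
G1 X87.34 Y27.78
M5
G00 X189.25 Y21.03
M3 S445
G1 X198.38 Y29.10 F2223
G1 X197.08 Y43.49
G1 X191.08 Y61.06
G1 X186.07 Y78.68
G1 X187.76 Y93.20
M5
G00 X0.00 Y0.00

Since the viewBox matches the mm dimensions, user units are millimetres directly. The only transform is the Y-flip y_m = 141.95 − y_svg.

Shape 1 is a regular polygon drawn with `<path>`. Its stroke #ff0000 means score at S445, F2223. After flipping Y the toolpath is (104.81,82.33) → (95.46,103.17) → (103.60,124.52) → (124.44,133.87) → (145.79,125.73) → (155.14,104.89) → (147.00,83.54) → (126.16,74.19) → (104.81,82.33), returning to the start.

Shape 2 is a regular polygon drawn with `<polygon>`. Its stroke #ff0000 means score at S445, F2223. After flipping Y the toolpath is (194.25,116.00) → (200.97,98.09) → (191.16,81.66) → (172.20,79.09) → (158.37,92.31) → (160.08,111.37) → (176.05,121.91) → (194.25,116.00), returning to the start.

Shape 3 is a regular polygon drawn with `<path>`. Its stroke #ff0000 means score at S445, F2223. After flipping Y the toolpath is (181.97,26.44) → (164.23,11.26) → (142.21,19.03) → (137.93,41.98) → (155.67,57.16) → (177.69,49.39) → (181.97,26.44), returning to the start.

Shape 4 is a open polyline drawn with `<polyline>`. Its stroke #ff0000 means score at S445, F2223. After flipping Y the toolpath is (102.93,10.00) → (197.65,98.45) → (80.65,135.23) → (36.76,46.70) → (107.69,89.66) → (237.00,44.80).

Shape 5 is a open polyline drawn with `<path>`. Its stroke #ff0000 means score at S445, F2223. After flipping Y the toolpath is (12.57,27.10) → (111.93,32.63) → (55.11,64.23) → (136.26,95.81) → (158.20,41.06) → (68.04,107.10).

Shape 6 is a quadratic bezier drawn with `<path>`. Its stroke #ff0000 means score at S445, F2223. After flipping Y the toolpath is (21.82,110.46) → (34.60,89.34) → (47.55,70.51) → (60.65,53.98) → (73.92,39.73) → (87.34,27.78).

Shape 7 is a cubic bezier drawn with `<path>`. Its stroke #ff0000 means score at S445, F2223. After flipping Y the toolpath is (189.25,21.03) → (198.38,29.10) → (197.08,43.49) → (191.08,61.06) → (186.07,78.68) → (187.76,93.20).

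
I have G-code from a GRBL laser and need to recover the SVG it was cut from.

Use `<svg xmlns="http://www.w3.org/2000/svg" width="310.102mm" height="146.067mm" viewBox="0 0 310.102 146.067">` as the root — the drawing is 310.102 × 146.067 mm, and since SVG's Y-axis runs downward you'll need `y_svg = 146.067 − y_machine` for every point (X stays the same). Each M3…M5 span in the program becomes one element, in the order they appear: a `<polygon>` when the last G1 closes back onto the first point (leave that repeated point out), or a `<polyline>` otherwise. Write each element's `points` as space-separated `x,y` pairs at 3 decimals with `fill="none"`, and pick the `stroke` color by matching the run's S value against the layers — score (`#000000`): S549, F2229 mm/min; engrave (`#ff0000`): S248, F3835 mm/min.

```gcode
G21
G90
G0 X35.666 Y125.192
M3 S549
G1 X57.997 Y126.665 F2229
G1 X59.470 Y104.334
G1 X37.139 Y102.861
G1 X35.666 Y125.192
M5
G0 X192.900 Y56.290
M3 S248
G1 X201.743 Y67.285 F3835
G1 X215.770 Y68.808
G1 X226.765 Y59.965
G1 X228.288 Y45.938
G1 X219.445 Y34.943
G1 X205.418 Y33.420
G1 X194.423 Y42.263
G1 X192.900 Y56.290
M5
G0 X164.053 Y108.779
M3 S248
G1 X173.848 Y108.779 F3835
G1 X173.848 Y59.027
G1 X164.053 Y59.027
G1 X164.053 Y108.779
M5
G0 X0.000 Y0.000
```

<svg xmlns="http://www.w3.org/2000/svg" width="310.102mm" height="146.067mm" viewBox="0 0 310.102 146.067">
  <polygon points="35.666,20.875 57.997,19.402 59.470,41.733 37.139,43.206" fill="none" stroke="#000000"/>
  <polygon points="192.900,89.777 201.743,78.782 215.770,77.259 226.765,86.102 228.288,100.129 219.445,111.124 205.418,112.647 194.423,103.804" fill="none" stroke="#ff0000"/>
  <polygon points="164.053,37.288 173.848,37.288 173.848,87.040 164.053,87.040" fill="none" stroke="#ff0000"/>
</svg>

y_svg = 146.067 − y_m.

[1] S549→`#000000` (score); closed run; points: 35.666,20.875 57.997,19.402 59.470,41.733 37.139,43.206

[2] S248→`#ff0000` (engrave); closed run; points: 192.900,89.777 201.743,78.782 215.770,77.259 226.765,86.102 228.288,100.129 219.445,111.124 205.418,112.647 194.423,103.804

[3] S248→`#ff0000` (engrave); closed run; points: 164.053,37.288 173.848,37.288 173.848,87.040 164.053,87.040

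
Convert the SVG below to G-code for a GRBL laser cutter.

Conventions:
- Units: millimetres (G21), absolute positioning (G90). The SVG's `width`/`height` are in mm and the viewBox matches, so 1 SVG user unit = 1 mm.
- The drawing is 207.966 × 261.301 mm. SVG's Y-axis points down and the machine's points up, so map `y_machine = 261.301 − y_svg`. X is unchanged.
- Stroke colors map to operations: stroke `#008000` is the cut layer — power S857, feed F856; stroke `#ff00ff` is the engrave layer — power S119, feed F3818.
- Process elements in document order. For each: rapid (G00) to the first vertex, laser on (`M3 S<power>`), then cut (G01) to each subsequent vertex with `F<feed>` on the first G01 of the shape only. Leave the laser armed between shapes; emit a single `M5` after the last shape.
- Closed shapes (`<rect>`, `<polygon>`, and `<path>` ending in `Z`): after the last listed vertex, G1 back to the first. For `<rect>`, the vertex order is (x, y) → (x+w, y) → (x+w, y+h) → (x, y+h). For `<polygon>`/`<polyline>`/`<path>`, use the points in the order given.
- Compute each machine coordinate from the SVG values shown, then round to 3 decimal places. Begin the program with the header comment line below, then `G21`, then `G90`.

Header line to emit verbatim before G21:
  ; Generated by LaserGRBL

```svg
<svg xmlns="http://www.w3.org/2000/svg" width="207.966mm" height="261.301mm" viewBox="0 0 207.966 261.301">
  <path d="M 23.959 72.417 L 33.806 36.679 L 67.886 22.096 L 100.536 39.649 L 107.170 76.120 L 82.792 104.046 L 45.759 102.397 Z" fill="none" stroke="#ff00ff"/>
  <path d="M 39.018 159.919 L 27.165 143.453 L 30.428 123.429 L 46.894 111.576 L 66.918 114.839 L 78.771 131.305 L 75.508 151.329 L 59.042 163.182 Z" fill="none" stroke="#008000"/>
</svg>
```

; Generated by LaserGRBL
G21
G90
G00 X23.959 Y188.884
M3 S119
G01 X33.806 Y224.622 F3818
G01 X67.886 Y239.205
G01 X100.536 Y221.652
G01 X107.170 Y185.181
G01 X82.792 Y157.255
G01 X45.759 Y158.904
G01 X23.959 Y188.884
G00 X39.018 Y101.382
M3 S857
G01 X27.165 Y117.848 F856
G01 X30.428 Y137.872
G01 X46.894 Y149.725
G01 X66.918 Y146.462
G01 X78.771 Y129.996
G01 X75.508 Y109.972
G01 X59.042 Y98.119
G01 X39.018 Y101.382
M5

Since the viewBox matches the mm dimensions, user units are millimetres directly. The only transform is the Y-flip y_m = 261.301 − y_svg.

Shape 1 is a regular polygon drawn with `<path>`. Its stroke #ff00ff means engrave at S119, F3818. After flipping Y the toolpath is (23.959,188.884) → (33.806,224.622) → (67.886,239.205) → (100.536,221.652) → (107.170,185.181) → (82.792,157.255) → (45.759,158.904) → (23.959,188.884), returning to the start.

Shape 2 is a regular polygon drawn with `<path>`. Its stroke #008000 means cut at S857, F856. After flipping Y the toolpath is (39.018,101.382) → (27.165,117.848) → (30.428,137.872) → (46.894,149.725) → (66.918,146.462) → (78.771,129.996) → (75.508,109.972) → (59.042,98.119) → (39.018,101.382), returning to the start.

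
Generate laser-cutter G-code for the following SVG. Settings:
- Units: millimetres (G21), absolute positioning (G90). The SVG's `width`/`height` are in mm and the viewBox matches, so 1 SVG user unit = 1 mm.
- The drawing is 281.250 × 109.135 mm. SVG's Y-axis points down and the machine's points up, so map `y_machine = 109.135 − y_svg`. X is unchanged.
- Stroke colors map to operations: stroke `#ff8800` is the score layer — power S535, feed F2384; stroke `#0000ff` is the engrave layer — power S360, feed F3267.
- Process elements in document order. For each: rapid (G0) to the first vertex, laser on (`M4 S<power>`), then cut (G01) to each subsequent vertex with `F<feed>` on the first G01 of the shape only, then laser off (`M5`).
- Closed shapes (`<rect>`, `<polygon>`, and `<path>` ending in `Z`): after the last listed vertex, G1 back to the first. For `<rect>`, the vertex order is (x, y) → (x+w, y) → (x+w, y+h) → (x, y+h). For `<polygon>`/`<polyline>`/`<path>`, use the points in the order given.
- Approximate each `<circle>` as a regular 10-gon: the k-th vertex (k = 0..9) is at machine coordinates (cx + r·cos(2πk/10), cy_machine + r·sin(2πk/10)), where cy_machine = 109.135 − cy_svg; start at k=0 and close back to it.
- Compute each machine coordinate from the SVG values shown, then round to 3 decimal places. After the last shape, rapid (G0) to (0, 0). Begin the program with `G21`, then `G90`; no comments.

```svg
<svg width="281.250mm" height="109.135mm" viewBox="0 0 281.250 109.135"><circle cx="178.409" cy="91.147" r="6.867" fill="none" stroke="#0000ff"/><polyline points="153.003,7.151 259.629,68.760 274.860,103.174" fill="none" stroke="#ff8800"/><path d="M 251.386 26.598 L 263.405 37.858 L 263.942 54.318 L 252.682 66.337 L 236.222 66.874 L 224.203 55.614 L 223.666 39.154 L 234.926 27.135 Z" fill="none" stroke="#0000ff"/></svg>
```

G21
G90
G0 X185.276 Y17.988
M4 S360
G01 X183.965 Y22.024 F3267
G01 X180.531 Y24.519
G01 X176.287 Y24.519
G01 X172.853 Y22.024
G01 X171.542 Y17.988
G01 X172.853 Y13.952
G01 X176.287 Y11.457
G01 X180.531 Y11.457
G01 X183.965 Y13.952
G01 X185.276 Y17.988
M5
G0 X153.003 Y101.984
M4 S535
G01 X259.629 Y40.375 F2384
G01 X274.860 Y5.961
M5
G0 X251.386 Y82.537
M4 S360
G01 X263.405 Y71.277 F3267
G01 X263.942 Y54.817
G01 X252.682 Y42.798
G01 X236.222 Y42.261
G01 X224.203 Y53.521
G01 X223.666 Y69.981
G01 X234.926 Y82.000
G01 X251.386 Y82.537
M5
G0 X0.000 Y0.000

Since the viewBox matches the mm dimensions, user units are millimetres directly. The only transform is the Y-flip y_m = 109.135 − y_svg.

Shape 1 is a circle drawn with `<circle>`. Its stroke #0000ff means engrave at S360, F3267. After flipping Y the toolpath is (185.276,17.988) → (183.965,22.024) → (180.531,24.519) → (176.287,24.519) → (172.853,22.024) → (171.542,17.988) → (172.853,13.952) → (176.287,11.457) → (180.531,11.457) → (183.965,13.952) → (185.276,17.988), returning to the start.

Shape 2 is a open polyline drawn with `<polyline>`. Its stroke #ff8800 means score at S535, F2384. After flipping Y the toolpath is (153.003,101.984) → (259.629,40.375) → (274.860,5.961).

Shape 3 is a regular polygon drawn with `<path>`. Its stroke #0000ff means engrave at S360, F3267. After flipping Y the toolpath is (251.386,82.537) → (263.405,71.277) → (263.942,54.817) → (252.682,42.798) → (236.222,42.261) → (224.203,53.521) → (223.666,69.981) → (234.926,82.000) → (251.386,82.537), returning to the start.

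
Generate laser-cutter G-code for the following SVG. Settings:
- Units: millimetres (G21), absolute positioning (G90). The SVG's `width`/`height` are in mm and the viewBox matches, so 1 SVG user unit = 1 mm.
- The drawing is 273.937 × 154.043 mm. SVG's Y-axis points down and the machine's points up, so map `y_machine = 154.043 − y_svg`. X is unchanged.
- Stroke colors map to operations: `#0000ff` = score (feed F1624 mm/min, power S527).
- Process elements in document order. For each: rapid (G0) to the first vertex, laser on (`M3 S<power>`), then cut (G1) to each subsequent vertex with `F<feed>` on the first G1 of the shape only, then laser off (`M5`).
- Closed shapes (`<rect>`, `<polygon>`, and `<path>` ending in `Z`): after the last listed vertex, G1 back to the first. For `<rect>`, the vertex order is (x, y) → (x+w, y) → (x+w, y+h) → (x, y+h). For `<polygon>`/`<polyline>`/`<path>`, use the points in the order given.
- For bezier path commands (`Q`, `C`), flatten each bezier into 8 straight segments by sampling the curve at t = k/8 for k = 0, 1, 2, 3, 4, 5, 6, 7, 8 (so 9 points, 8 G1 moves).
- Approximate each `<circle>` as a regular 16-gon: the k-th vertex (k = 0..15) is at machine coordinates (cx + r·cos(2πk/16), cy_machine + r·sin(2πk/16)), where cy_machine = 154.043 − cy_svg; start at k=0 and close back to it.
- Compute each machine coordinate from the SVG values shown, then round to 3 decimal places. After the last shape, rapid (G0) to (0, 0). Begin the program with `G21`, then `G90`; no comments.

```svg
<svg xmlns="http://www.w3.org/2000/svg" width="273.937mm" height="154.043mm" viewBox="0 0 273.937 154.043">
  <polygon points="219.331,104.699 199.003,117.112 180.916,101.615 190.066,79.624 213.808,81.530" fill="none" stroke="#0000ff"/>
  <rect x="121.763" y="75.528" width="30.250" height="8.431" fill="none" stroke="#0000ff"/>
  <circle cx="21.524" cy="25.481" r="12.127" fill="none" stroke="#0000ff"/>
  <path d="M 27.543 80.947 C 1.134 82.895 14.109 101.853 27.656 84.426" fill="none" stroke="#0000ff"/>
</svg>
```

viewBox `0 0 273.937 154.043` with mm width/height → 1 unit = 1 mm. Flip: y_m = 154.043 − y_svg.

**Shape 1** — `<polygon>` regular polygon, stroke `#0000ff` → score (S527, F1624). Machine vertices: (219.331,49.344) → (199.003,36.931) → (180.916,52.428) → (190.066,74.419) → (213.808,72.513) → (219.331,49.344). Closed: final G1 returns to the first vertex.

**Shape 2** — `<rect>` rectangle, stroke `#0000ff` → score (S527, F1624). Machine vertices: (121.763,78.515) → (152.013,78.515) → (152.013,70.084) → (121.763,70.084) → (121.763,78.515). Closed: final G1 returns to the first vertex.

**Shape 3** — `<circle>` circle, stroke `#0000ff` → score (S527, F1624). Machine vertices: (33.651,128.562) → (32.728,133.203) → (30.099,137.137) → (26.165,139.766) → (21.524,140.689) → (16.883,139.766) → (12.949,137.137) → (10.320,133.203) → (9.397,128.562) → (10.320,123.921) → (12.949,119.987) → (16.883,117.358) → (21.524,116.435) → (26.165,117.358) → (30.099,119.987) → (32.728,123.921) → (33.651,128.562). Closed: final G1 returns to the first vertex.

**Shape 4** — `<path>` cubic bezier, stroke `#0000ff` → score (S527, F1624). Control points (SVG): P0=(27.543,80.947), P1=(1.134,82.895), P2=(14.109,101.853), P3=(27.656,84.426); sampled at t=k/8. Machine vertices: (27.543,73.096) → (19.410,71.672) → (14.514,69.280) → (12.401,66.544) → (12.616,64.091) → (14.704,62.546) → (18.209,62.535) → (22.678,64.683) → (27.656,69.617). Open path.

G21
G90
G0 X219.331 Y49.344
M3 S527
G1 X199.003 Y36.931 F1624
G1 X180.916 Y52.428
G1 X190.066 Y74.419
G1 X213.808 Y72.513
G1 X219.331 Y49.344
M5
G0 X121.763 Y78.515
M3 S527
G1 X152.013 Y78.515 F1624
G1 X152.013 Y70.084
G1 X121.763 Y70.084
G1 X121.763 Y78.515
M5
G0 X33.651 Y128.562
M3 S527
G1 X32.728 Y133.203 F1624
G1 X30.099 Y137.137
G1 X26.165 Y139.766
G1 X21.524 Y140.689
G1 X16.883 Y139.766
G1 X12.949 Y137.137
G1 X10.320 Y133.203
G1 X9.397 Y128.562
G1 X10.320 Y123.921
G1 X12.949 Y119.987
G1 X16.883 Y117.358
G1 X21.524 Y116.435
G1 X26.165 Y117.358
G1 X30.099 Y119.987
G1 X32.728 Y123.921
G1 X33.651 Y128.562
M5
G0 X27.543 Y73.096
M3 S527
G1 X19.410 Y71.672 F1624
G1 X14.514 Y69.280
G1 X12.401 Y66.544
G1 X12.616 Y64.091
G1 X14.704 Y62.546
G1 X18.209 Y62.535
G1 X22.678 Y64.683
G1 X27.656 Y69.617
M5
G0 X0.000 Y0.000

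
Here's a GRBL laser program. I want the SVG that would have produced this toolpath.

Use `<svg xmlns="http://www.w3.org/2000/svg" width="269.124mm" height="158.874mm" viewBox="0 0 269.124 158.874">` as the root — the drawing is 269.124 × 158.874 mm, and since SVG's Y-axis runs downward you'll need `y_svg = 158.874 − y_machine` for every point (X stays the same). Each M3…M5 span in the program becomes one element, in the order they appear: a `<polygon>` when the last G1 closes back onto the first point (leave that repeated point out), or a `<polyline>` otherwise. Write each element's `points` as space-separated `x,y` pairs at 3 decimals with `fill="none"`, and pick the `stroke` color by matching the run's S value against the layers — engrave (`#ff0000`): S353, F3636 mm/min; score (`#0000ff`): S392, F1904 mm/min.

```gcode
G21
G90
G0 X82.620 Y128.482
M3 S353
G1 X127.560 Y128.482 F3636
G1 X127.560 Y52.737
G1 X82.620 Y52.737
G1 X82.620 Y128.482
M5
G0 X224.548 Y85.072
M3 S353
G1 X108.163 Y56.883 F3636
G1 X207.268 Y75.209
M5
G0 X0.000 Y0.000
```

<svg xmlns="http://www.w3.org/2000/svg" width="269.124mm" height="158.874mm" viewBox="0 0 269.124 158.874">
  <polygon points="82.620,30.392 127.560,30.392 127.560,106.137 82.620,106.137" fill="none" stroke="#ff0000"/>
  <polyline points="224.548,73.802 108.163,101.991 207.268,83.665" fill="none" stroke="#ff0000"/>
</svg>

Each laser-on run becomes one SVG element. Flip Y back into SVG space with y_svg = 158.874 − y_machine. Every run uses S353, so all elements get stroke `#ff0000` (engrave).

Run 1: The run returns to its start, so emit a `<polygon>` with points (Y-flipped): 82.620,30.392 127.560,30.392 127.560,106.137 82.620,106.137.

Run 2: The run is open, so emit a `<polyline>` with points (Y-flipped): 224.548,73.802 108.163,101.991 207.268,83.665.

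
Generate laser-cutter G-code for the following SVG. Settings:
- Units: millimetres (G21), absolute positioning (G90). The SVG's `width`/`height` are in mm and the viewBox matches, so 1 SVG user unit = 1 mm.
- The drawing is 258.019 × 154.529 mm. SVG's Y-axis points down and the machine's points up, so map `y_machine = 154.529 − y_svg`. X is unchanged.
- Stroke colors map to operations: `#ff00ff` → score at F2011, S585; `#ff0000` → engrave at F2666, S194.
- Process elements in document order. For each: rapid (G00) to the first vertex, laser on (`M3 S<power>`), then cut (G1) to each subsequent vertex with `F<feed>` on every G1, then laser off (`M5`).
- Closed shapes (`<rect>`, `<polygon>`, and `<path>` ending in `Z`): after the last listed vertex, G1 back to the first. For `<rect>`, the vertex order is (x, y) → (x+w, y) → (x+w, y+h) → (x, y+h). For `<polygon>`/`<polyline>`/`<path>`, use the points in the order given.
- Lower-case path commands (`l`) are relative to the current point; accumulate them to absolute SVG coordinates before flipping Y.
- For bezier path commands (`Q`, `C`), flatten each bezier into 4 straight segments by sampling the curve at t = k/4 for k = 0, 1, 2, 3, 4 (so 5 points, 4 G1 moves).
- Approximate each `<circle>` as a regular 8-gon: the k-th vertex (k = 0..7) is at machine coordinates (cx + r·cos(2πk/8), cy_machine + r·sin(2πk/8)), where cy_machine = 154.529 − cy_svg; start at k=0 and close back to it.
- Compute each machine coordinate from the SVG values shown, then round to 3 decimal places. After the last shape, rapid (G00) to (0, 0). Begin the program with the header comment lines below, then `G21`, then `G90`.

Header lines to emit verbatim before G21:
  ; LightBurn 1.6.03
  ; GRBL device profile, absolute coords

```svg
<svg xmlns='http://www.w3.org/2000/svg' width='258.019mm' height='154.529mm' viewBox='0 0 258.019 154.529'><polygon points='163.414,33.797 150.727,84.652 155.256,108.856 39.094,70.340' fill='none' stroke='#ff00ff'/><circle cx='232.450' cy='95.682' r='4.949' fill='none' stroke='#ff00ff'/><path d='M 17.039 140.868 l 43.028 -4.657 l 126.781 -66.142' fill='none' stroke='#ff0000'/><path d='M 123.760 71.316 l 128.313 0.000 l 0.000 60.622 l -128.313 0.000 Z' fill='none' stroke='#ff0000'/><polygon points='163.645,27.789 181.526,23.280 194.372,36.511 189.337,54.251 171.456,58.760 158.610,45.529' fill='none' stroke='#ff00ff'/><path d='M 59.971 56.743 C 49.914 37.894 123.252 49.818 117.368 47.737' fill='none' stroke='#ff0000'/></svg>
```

; LightBurn 1.6.03
; GRBL device profile, absolute coords
G21
G90
G00 X163.414 Y120.732
M3 S585
G1 X150.727 Y69.877 F2011
G1 X155.256 Y45.673 F2011
G1 X39.094 Y84.189 F2011
G1 X163.414 Y120.732 F2011
M5
G00 X237.399 Y58.847
M3 S585
G1 X235.949 Y62.346 F2011
G1 X232.450 Y63.796 F2011
G1 X228.951 Y62.346 F2011
G1 X227.501 Y58.847 F2011
G1 X228.951 Y55.348 F2011
G1 X232.450 Y53.898 F2011
G1 X235.949 Y55.348 F2011
G1 X237.399 Y58.847 F2011
M5
G00 X17.039 Y13.661
M3 S194
G1 X60.067 Y18.318 F2666
G1 X186.848 Y84.460 F2666
M5
G00 X123.760 Y83.213
M3 S194
G1 X252.073 Y83.213 F2666
G1 X252.073 Y22.591 F2666
G1 X123.760 Y22.591 F2666
G1 X123.760 Y83.213 F2666
M5
G00 X163.645 Y126.740
M3 S585
G1 X181.526 Y131.249 F2011
G1 X194.372 Y118.018 F2011
G1 X189.337 Y100.278 F2011
G1 X171.456 Y95.769 F2011
G1 X158.610 Y109.000 F2011
G1 X163.645 Y126.740 F2011
M5
G00 X59.971 Y97.786
M3 S194
G1 X65.524 Y106.852 F2666
G1 X87.105 Y108.577 F2666
G1 X109.468 Y107.158 F2666
G1 X117.368 Y106.792 F2666
M5
G00 X0.000 Y0.000

1 u = 1 mm; y_m = 154.529 − y.

[1] `<polygon>` closed polygon, #ff00ff→score S585 F2011: (163.414,120.732) → (150.727,69.877) → (155.256,45.673) → (39.094,84.189) → (163.414,120.732) (closed)

[2] `<circle>` circle, #ff00ff→score S585 F2011: (237.399,58.847) → (235.949,62.346) → (232.450,63.796) → (228.951,62.346) → (227.501,58.847) → (228.951,55.348) → (232.450,53.898) → (235.949,55.348) → (237.399,58.847) (closed)

[3] `<path>` open polyline, #ff0000→engrave S194 F2666: (17.039,13.661) → (60.067,18.318) → (186.848,84.460)

[4] `<path>` rectangle, #ff0000→engrave S194 F2666: (123.760,83.213) → (252.073,83.213) → (252.073,22.591) → (123.760,22.591) → (123.760,83.213) (closed)

[5] `<polygon>` regular polygon, #ff00ff→score S585 F2011: (163.645,126.740) → (181.526,131.249) → (194.372,118.018) → (189.337,100.278) → (171.456,95.769) → (158.610,109.000) → (163.645,126.740) (closed)

[6] `<path>` cubic bezier, #ff0000→engrave S194 F2666: (59.971,97.786) → (65.524,106.852) → (87.105,108.577) → (109.468,107.158) → (117.368,106.792)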